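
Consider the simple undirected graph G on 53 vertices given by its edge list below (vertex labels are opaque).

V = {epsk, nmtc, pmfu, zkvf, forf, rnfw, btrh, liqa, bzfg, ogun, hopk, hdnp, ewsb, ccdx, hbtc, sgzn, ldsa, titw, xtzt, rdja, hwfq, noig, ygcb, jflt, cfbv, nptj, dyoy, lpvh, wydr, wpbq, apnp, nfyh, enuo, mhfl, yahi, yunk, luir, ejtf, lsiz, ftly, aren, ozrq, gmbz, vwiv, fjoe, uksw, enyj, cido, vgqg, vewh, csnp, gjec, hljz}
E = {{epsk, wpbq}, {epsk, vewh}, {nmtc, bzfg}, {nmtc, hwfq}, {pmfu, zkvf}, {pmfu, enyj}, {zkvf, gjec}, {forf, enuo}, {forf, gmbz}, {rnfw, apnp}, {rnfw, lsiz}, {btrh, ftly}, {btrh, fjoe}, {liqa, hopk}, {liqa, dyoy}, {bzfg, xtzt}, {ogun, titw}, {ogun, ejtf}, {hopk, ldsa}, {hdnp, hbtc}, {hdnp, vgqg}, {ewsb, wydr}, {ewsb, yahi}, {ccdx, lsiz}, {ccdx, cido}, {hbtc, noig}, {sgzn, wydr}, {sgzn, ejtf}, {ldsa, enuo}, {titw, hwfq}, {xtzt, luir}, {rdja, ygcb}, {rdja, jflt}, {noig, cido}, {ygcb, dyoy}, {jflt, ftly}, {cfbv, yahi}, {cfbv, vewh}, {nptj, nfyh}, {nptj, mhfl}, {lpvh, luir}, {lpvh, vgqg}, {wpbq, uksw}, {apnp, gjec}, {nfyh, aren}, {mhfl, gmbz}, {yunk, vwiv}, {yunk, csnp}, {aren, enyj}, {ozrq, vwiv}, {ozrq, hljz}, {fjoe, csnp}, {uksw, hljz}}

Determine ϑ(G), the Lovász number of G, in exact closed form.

53*cos(pi/53)/(cos(pi/53) + 1)

N(forf) = {enuo, gmbz}, |N(forf)| = 2.
Vertex ozrq has 2 neighbors: vwiv, hljz.
deg(bzfg) = 2; N(bzfg) = {nmtc, xtzt}.
deg(cido) = 2; N(cido) = {ccdx, noig}.
G on 53 vertices is 2-regular; this is C_{53}, the 53-cycle.
The 27 distinct eigenvalues: [2.0, 1.98596, 1.94405, 1.87484, 1.77931, 1.65881, 1.51502, 1.34997, 1.16596, 0.96558, 0.75166, 0.52717, 0.29529, 0.05927, -0.17759, -0.41196, -0.64054, -0.86013, -1.06765, -1.26018, -1.43501, -1.58971, -1.72209, -1.83029, -1.9128, -1.96846, -1.99649].
With N=53: ϑ(G) = 53·(-(-1)*2*cos(pi/53))/(2−(-2*cos(pi/53))) = 53*cos(pi/53)/(cos(pi/53) + 1).
= 26.476709… (decimal).
Lovász sandwich 26 ≤ 53*cos(pi/53)/(cos(pi/53) + 1) ≤ 27: both strict.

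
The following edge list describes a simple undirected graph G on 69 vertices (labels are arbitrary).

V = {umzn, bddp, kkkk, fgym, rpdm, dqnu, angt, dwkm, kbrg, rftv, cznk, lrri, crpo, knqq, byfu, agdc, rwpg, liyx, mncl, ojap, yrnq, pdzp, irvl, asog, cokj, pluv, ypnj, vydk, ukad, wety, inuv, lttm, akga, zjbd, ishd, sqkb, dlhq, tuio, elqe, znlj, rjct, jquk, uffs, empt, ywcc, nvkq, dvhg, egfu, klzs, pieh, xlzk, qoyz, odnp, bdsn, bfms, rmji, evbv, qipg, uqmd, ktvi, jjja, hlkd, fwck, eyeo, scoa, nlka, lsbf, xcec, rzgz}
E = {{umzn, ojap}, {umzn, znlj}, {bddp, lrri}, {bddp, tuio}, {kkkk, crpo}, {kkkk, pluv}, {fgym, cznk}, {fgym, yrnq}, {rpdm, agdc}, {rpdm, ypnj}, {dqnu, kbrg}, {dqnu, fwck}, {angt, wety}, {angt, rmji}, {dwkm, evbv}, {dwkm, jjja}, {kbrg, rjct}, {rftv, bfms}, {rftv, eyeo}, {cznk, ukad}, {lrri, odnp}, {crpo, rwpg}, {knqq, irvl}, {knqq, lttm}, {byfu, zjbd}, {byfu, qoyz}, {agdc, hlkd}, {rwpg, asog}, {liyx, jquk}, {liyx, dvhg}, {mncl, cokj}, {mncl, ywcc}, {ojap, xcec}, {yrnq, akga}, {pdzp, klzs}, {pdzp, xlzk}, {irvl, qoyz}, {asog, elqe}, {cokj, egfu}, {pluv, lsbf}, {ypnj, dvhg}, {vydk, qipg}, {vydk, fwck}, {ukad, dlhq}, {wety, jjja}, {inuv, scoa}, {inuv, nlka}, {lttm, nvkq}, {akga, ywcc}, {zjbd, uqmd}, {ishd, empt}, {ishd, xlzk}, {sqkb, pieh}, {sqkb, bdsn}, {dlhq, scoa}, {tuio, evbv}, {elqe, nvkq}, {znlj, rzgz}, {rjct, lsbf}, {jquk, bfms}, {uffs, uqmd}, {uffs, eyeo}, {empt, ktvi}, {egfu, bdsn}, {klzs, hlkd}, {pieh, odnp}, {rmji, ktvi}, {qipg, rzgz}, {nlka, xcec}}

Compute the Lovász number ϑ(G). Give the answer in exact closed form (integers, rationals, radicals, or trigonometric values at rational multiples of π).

69*cos(pi/69)/(cos(pi/69) + 1)

N(kkkk) = {crpo, pluv}, |N(kkkk)| = 2.
Vertex odnp has 2 neighbors: lrri, pieh.
Vertex empt has 2 neighbors: ishd, ktvi.
Vertex umzn has 2 neighbors: ojap, znlj.
69-vertex 2-regular graph: the odd cycle C_{69}.
The 35 distinct eigenvalues: [2.0, 1.99171, 1.96692, 1.92583, 1.86879, 1.79626, 1.70884, 1.60726, 1.49237, 1.36511, 1.22653, 1.0778, 0.92013, 0.75484, 0.58329, 0.40691, 0.22716, 0.04553, -0.13648, -0.31737, -0.49562, -0.66976, -0.83835, -1.0, -1.15336, -1.29716, -1.43022, -1.55142, -1.65977, -1.75437, -1.83442, -1.89928, -1.9484, -1.98137, -1.99793].
−69·(-2*cos(pi/69)) / ((2)−(-2*cos(pi/69))) = 69*cos(pi/69)/(cos(pi/69) + 1) = ϑ(G).
ϑ(G) ≈ 34.4821.
Lovász sandwich 34 ≤ 69*cos(pi/69)/(cos(pi/69) + 1) ≤ 35: both strict.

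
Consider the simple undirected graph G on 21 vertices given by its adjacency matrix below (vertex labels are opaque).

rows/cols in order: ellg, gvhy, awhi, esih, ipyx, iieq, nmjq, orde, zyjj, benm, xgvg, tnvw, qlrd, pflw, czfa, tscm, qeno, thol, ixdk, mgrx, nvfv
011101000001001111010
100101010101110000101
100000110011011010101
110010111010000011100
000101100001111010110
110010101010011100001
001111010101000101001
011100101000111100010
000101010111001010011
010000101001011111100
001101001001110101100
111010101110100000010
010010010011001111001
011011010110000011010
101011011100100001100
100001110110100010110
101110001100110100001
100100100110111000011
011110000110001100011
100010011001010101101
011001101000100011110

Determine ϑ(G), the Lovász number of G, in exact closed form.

6

N(ellg) = {gvhy, awhi, esih, iieq, tnvw, czfa, tscm, qeno, thol, mgrx}, |N(ellg)| = 10.
deg(tnvw) = 10; N(tnvw) = {ellg, gvhy, awhi, ipyx, nmjq, zyjj, benm, xgvg, qlrd, mgrx}.
deg(benm) = 10; N(benm) = {gvhy, nmjq, zyjj, tnvw, pflw, czfa, tscm, qeno, thol, ixdk}.
N(iieq) = {ellg, gvhy, ipyx, nmjq, zyjj, xgvg, pflw, czfa, tscm, nvfv}, |N(iieq)| = 10.
deg(v) = 10 for all v (|V|=21); Kneser-type, 2-subsets of [7].
The 3 distinct eigenvalues: [10.0, 1.0, -4.0].
−21·(-4) / ((10)−(-4)) = 6 = ϑ(G).
= 6.000000… (decimal).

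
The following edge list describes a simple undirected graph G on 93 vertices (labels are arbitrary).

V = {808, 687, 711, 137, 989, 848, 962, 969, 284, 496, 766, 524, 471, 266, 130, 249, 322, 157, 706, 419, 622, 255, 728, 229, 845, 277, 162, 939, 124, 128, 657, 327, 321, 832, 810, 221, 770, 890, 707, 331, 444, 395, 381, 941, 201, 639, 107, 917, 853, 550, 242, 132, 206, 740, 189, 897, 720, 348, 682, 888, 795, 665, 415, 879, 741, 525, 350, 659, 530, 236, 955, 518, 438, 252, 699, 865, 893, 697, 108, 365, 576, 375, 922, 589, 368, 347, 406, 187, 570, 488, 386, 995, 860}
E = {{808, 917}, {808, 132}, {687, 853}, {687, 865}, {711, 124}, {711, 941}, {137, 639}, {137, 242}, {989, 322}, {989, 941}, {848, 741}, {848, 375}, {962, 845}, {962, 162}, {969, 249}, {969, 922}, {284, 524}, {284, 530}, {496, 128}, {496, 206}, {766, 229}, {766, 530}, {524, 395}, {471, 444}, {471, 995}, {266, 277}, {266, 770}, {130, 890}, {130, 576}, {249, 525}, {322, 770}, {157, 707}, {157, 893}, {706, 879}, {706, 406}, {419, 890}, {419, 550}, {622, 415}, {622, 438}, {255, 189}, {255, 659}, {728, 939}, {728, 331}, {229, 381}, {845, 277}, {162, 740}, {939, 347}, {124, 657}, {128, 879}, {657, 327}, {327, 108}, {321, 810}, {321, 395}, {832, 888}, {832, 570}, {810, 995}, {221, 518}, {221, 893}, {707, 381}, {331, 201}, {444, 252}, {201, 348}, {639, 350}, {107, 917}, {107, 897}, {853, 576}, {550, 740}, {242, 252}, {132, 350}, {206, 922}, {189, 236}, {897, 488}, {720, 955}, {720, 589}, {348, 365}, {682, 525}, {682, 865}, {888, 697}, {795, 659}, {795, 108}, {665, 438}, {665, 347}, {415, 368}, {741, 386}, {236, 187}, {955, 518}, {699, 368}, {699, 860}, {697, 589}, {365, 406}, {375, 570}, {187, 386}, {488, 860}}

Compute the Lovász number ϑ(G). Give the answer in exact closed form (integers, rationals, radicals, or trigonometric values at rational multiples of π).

93*cos(pi/93)/(cos(pi/93) + 1)

deg(706) = 2; N(706) = {879, 406}.
Vertex 327 has 2 neighbors: 657, 108.
N(444) = {471, 252}, |N(444)| = 2.
deg(348) = 2; N(348) = {201, 365}.
Every vertex has degree 2 (N=93); this is C_{93}, the 93-cycle.
A has 47 distinct eigenvalues ≈ [2.0, 1.995, 1.982, 1.959, 1.927, 1.887, 1.838, 1.78, 1.715, 1.642, 1.561, 1.473, 1.378, 1.277, 1.17, 1.058, 0.941, 0.82, 0.695, 0.566, 0.436, 0.303, 0.169, 0.034, -0.101, -0.236, -0.369, -0.501, -0.631, -0.758, -0.881, -1.0, -1.115, -1.224, -1.328, -1.426, -1.518, -1.602, -1.679, -1.749, -1.81, -1.864, -1.908, -1.944, -1.972, -1.99, -1.999].
Lovász (edge-transitive): ϑ = −93·(-2*cos(pi/93))/((2)−(-2*cos(pi/93))) = 93*cos(pi/93)/(cos(pi/93) + 1).
= 46.4867319… (decimal).
Check 46 ≤ 93*cos(pi/93)/(cos(pi/93) + 1) ≤ 47: both strict.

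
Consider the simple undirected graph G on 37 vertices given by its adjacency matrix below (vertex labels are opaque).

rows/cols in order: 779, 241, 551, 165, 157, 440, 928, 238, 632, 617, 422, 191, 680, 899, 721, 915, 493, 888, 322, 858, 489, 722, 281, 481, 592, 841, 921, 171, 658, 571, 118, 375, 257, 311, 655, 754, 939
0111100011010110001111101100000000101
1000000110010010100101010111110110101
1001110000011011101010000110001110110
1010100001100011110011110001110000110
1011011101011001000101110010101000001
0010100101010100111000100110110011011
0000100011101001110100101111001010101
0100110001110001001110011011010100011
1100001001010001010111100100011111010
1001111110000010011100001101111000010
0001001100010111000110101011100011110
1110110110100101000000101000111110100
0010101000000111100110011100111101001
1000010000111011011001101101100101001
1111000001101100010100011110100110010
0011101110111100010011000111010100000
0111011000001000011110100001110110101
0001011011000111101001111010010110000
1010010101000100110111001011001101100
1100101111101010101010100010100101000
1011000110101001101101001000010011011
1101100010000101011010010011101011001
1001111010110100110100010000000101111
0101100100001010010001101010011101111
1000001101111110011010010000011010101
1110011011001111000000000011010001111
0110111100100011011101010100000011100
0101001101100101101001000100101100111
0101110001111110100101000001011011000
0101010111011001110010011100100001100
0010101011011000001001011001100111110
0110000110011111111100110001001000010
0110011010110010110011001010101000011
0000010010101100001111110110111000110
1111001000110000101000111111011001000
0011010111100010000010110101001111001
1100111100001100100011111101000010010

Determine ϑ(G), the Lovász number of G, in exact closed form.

Vertex 191 has 18 neighbors: 779, 241, 551, 157, 440, 238, 632, 422, 899, 915, 281, 592, 658, 571, 118, 375, 257, 655.
N(241) = {779, 238, 632, 191, 721, 493, 858, 722, 481, 841, 921, 171, 658, 571, 375, 257, 655, 939}, |N(241)| = 18.
Vertex 680 has 18 neighbors: 551, 157, 928, 899, 721, 915, 493, 858, 489, 481, 592, 841, 658, 571, 118, 375, 311, 939.
deg(118) = 18; N(118) = {551, 157, 928, 632, 617, 191, 680, 322, 722, 481, 592, 171, 658, 375, 257, 311, 655, 754}.
Every vertex has degree 18 (N=37); strongly regular (37,18,8,9).
spec(A) ≈ [18.0, 2.54138, -3.54138] (distinct, 5 d.p.).
Lovász (edge-transitive): ϑ = −37·(-sqrt(37)/2 - 1/2)/((18)−(-sqrt(37)/2 - 1/2)) = sqrt(37).
Numerically 6.082762530.

sqrt(37)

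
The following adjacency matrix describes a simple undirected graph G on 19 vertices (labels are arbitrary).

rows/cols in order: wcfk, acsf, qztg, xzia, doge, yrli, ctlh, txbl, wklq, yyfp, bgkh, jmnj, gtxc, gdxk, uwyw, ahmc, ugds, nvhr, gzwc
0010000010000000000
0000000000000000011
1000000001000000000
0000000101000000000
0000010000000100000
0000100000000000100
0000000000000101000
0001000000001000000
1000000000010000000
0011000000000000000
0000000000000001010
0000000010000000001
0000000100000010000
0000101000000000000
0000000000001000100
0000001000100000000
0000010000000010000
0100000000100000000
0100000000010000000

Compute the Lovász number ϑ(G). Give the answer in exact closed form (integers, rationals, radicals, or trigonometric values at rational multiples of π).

Vertex wcfk has 2 neighbors: qztg, wklq.
Vertex xzia has 2 neighbors: txbl, yyfp.
Vertex jmnj has 2 neighbors: wklq, gzwc.
N(uwyw) = {gtxc, ugds}, |N(uwyw)| = 2.
Every vertex has degree 2 (N=19); the odd cycle C_{19}.
spec(A) ≈ [2.0, 1.892, 1.578, 1.094, 0.491, -0.165, -0.803, -1.355, -1.759, -1.973] (distinct, 3 d.p.).
ϑ = −N·λ_min/(λ_max−λ_min) = −19·(-2*cos(pi/19))/(2−(-2*cos(pi/19))) = 19*cos(pi/19)/(cos(pi/19) + 1).
≈ 9.43477 (to 5 d.p.).
9 ≤ 19*cos(pi/19)/(cos(pi/19) + 1) ≤ 10: both strict.

19*cos(pi/19)/(cos(pi/19) + 1)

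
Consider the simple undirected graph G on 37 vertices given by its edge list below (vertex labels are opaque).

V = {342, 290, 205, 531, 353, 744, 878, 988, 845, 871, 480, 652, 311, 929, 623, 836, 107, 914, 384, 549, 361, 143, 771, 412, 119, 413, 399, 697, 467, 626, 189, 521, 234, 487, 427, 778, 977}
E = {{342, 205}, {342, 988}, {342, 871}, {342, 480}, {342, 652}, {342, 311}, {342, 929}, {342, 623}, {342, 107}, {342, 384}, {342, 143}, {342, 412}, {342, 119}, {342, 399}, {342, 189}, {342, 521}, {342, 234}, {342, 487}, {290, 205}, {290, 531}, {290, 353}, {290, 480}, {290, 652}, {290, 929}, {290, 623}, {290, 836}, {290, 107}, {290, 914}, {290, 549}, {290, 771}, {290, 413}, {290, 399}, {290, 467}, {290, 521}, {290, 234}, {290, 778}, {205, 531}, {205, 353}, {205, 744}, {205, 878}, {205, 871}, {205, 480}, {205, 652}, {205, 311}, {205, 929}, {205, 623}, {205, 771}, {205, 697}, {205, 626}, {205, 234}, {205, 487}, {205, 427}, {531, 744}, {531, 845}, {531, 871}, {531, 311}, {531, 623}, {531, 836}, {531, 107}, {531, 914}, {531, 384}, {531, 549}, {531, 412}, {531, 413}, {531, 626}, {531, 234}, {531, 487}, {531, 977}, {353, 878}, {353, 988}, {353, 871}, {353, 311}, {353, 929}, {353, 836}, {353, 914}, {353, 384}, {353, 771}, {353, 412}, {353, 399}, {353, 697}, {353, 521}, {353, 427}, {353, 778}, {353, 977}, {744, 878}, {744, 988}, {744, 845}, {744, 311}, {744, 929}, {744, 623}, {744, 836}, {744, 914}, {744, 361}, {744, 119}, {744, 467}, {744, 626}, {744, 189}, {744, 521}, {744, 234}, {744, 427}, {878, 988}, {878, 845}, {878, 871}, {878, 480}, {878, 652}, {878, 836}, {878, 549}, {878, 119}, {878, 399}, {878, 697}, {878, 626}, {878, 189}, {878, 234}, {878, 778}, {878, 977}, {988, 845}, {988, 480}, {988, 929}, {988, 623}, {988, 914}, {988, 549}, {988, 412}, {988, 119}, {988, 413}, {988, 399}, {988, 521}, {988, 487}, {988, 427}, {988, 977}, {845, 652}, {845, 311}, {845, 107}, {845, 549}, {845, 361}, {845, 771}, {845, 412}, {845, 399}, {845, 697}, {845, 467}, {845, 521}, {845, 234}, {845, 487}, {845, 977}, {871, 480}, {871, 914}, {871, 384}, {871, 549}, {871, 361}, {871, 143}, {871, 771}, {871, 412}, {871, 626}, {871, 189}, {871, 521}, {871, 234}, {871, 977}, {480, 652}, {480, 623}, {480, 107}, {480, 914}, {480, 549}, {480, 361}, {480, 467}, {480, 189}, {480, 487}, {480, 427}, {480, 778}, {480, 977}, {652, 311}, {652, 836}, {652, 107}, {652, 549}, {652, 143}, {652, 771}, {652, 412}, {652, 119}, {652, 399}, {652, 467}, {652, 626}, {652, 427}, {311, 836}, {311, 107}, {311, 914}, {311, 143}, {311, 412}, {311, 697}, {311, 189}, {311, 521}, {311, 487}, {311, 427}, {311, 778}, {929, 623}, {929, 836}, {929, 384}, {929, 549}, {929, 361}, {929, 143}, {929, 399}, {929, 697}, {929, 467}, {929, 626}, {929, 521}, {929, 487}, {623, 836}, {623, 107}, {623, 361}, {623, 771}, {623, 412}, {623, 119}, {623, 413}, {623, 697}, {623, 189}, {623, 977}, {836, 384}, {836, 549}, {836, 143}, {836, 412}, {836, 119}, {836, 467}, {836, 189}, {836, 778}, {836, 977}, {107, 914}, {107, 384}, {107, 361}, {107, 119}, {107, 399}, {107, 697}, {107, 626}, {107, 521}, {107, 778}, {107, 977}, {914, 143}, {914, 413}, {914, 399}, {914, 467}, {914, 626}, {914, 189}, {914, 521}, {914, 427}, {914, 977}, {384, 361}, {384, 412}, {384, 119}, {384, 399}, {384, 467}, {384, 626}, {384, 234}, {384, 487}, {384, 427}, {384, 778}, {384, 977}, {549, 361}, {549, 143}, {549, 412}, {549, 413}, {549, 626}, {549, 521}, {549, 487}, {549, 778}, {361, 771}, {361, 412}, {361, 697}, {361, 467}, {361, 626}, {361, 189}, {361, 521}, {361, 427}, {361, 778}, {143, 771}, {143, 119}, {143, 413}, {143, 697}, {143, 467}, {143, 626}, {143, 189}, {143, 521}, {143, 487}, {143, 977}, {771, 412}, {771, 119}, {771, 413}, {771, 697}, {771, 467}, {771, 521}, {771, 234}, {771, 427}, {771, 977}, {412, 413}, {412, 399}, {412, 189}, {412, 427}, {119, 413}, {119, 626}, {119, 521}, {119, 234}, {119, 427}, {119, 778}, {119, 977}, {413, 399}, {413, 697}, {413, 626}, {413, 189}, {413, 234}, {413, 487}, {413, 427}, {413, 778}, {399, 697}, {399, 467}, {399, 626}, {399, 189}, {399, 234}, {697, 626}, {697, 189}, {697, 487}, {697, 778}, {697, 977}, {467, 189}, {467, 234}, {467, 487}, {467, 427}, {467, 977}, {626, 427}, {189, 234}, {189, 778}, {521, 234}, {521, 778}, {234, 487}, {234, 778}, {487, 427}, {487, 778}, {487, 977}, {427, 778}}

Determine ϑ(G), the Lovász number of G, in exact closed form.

Vertex 467 has 18 neighbors: 290, 744, 845, 480, 652, 929, 836, 914, 384, 361, 143, 771, 399, 189, 234, 487, 427, 977.
deg(871) = 18; N(871) = {342, 205, 531, 353, 878, 480, 914, 384, 549, 361, 143, 771, 412, 626, 189, 521, 234, 977}.
deg(988) = 18; N(988) = {342, 353, 744, 878, 845, 480, 929, 623, 914, 549, 412, 119, 413, 399, 521, 487, 427, 977}.
N(342) = {205, 988, 871, 480, 652, 311, 929, 623, 107, 384, 143, 412, 119, 399, 189, 521, 234, 487}, |N(342)| = 18.
Every vertex has degree 18 (N=37); Paley(37): SR with (k,λ,μ)=(18,8,9).
spec(A) ≈ [18.0, 2.54138, -3.54138] (distinct, 5 d.p.).
−37·(-sqrt(37)/2 - 1/2) / ((18)−(-sqrt(37)/2 - 1/2)) = sqrt(37) = ϑ(G).
= 6.0828… (decimal).

sqrt(37)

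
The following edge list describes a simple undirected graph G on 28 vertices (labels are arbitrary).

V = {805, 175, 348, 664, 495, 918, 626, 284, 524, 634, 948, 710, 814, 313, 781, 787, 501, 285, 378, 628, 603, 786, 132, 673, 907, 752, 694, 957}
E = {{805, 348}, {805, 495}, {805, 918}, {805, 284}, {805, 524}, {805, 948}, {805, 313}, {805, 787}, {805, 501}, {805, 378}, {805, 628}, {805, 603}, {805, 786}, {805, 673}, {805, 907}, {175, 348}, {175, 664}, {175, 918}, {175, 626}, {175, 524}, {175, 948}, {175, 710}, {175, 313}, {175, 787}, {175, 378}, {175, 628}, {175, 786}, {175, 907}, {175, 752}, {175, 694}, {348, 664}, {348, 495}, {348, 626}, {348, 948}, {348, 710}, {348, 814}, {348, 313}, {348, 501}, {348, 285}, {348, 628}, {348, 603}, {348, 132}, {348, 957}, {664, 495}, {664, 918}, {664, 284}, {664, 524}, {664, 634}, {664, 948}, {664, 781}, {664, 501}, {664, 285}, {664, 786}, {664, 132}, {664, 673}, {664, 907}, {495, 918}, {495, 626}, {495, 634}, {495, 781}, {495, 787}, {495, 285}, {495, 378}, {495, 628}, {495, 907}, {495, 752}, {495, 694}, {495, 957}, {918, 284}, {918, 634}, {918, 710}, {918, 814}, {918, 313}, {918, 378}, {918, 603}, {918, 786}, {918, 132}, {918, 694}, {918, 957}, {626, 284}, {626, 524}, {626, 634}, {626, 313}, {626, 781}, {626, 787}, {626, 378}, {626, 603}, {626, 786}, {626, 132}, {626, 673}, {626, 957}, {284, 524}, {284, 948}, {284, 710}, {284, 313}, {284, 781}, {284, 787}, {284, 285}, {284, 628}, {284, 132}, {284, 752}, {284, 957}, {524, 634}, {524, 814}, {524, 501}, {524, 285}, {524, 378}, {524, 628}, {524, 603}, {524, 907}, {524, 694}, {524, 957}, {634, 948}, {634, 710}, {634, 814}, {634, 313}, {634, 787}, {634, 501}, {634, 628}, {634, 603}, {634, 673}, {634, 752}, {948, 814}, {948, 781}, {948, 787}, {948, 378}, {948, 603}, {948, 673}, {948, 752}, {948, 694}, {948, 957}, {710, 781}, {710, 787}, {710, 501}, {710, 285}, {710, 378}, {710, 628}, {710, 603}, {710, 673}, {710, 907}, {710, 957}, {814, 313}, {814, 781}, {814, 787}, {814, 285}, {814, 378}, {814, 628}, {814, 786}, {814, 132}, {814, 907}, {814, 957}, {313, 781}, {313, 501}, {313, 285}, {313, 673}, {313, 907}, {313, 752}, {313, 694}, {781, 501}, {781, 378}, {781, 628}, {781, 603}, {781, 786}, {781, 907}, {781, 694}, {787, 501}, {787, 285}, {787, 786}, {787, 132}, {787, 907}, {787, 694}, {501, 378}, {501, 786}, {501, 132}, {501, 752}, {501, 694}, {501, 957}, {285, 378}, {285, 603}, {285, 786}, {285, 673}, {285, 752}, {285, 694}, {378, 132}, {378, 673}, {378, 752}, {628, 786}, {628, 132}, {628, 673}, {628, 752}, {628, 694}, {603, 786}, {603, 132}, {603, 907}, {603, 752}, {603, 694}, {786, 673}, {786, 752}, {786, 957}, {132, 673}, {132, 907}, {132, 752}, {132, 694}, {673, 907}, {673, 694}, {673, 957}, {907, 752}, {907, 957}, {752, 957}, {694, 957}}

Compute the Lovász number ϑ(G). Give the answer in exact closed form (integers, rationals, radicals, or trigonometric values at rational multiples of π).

Vertex 957 has 15 neighbors: 348, 495, 918, 626, 284, 524, 948, 710, 814, 501, 786, 673, 907, 752, 694.
deg(626) = 15; N(626) = {175, 348, 495, 284, 524, 634, 313, 781, 787, 378, 603, 786, 132, 673, 957}.
Vertex 752 has 15 neighbors: 175, 495, 284, 634, 948, 313, 501, 285, 378, 628, 603, 786, 132, 907, 957.
N(175) = {348, 664, 918, 626, 524, 948, 710, 313, 787, 378, 628, 786, 907, 752, 694}, |N(175)| = 15.
28-vertex 15-regular graph: this is K(8,2), the Kneser graph.
The 3 distinct eigenvalues: [15.0, 1.0, -5.0].
ϑ = −N·λ_min/(λ_max−λ_min) = −28·(-5)/(15−(-5)) = 7.
ϑ(G) ≈ 7.0000000.

7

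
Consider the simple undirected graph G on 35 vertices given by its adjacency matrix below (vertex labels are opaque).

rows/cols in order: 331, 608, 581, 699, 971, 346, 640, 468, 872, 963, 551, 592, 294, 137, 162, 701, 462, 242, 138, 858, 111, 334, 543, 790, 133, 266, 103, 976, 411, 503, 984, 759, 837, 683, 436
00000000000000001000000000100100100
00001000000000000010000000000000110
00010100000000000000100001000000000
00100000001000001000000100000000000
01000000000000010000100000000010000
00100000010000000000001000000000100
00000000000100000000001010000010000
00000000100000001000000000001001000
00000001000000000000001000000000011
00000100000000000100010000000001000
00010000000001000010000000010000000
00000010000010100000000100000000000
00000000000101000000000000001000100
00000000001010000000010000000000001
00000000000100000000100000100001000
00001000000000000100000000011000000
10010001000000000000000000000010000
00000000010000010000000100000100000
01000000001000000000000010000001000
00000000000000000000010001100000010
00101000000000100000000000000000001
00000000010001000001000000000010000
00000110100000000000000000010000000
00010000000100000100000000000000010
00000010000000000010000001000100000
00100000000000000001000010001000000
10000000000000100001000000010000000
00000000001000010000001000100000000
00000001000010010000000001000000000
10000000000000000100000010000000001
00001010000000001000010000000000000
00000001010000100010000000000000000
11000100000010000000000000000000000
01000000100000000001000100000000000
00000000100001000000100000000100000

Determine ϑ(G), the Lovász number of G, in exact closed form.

deg(266) = 4; N(266) = {581, 858, 133, 411}.
Vertex 162 has 4 neighbors: 592, 111, 103, 759.
Vertex 242 has 4 neighbors: 963, 701, 790, 503.
deg(503) = 4; N(503) = {331, 242, 133, 436}.
4-regular, N=35; this is K(7,3), the Kneser graph.
Distinct eigenvalues (to 5 d.p.): [4.0, 2.0, -1.0, -3.0].
Lovász: ϑ = −35(-3)/(4+-1*(-3)) = 15.
Numerically 15.000000000.

15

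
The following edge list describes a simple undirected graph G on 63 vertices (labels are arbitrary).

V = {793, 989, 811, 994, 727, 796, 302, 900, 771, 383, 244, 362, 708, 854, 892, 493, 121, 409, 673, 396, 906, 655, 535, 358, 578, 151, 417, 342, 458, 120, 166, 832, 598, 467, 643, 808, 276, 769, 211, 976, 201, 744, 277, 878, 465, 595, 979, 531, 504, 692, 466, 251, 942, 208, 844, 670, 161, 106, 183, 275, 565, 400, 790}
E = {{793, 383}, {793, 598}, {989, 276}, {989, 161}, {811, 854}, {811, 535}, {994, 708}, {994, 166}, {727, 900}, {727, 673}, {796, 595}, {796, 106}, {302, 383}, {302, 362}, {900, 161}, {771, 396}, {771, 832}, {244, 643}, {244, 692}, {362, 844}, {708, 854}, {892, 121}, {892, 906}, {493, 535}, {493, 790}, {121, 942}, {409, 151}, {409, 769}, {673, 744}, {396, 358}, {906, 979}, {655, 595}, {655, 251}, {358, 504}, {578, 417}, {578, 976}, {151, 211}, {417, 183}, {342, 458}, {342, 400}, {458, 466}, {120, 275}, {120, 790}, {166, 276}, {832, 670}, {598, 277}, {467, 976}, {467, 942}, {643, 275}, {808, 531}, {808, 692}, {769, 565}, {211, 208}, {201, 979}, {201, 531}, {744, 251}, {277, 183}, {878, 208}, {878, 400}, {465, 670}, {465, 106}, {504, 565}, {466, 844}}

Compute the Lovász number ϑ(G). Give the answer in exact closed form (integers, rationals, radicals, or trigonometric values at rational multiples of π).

63*cos(pi/63)/(cos(pi/63) + 1)

N(976) = {578, 467}, |N(976)| = 2.
Vertex 166 has 2 neighbors: 994, 276.
N(643) = {244, 275}, |N(643)| = 2.
Vertex 208 has 2 neighbors: 211, 878.
Regular of degree 2 on 63 vertices: connected 2-regular on 63 ⇒ C_{63}.
A has 32 distinct eigenvalues ≈ [2.0, 1.990062, 1.960345, 1.911146, 1.842952, 1.756443, 1.652478, 1.532089, 1.396474, 1.24698, 1.085093, 0.912421, 0.730682, 0.541681, 0.347296, 0.14946, -0.049861, -0.248687, -0.445042, -0.636973, -0.822574, -1.0, -1.167487, -1.323372, -1.466104, -1.594265, -1.706582, -1.801938, -1.879385, -1.938155, -1.977662, -1.997514].
λ_max=2, λ_min=-2*cos(pi/63); ϑ = −63·λ_min/(λ_max−λ_min) = 63*cos(pi/63)/(cos(pi/63) + 1).
≈ 31.4804093 (to 7 d.p.).
Lovász sandwich 31 ≤ 63*cos(pi/63)/(cos(pi/63) + 1) ≤ 32: both strict.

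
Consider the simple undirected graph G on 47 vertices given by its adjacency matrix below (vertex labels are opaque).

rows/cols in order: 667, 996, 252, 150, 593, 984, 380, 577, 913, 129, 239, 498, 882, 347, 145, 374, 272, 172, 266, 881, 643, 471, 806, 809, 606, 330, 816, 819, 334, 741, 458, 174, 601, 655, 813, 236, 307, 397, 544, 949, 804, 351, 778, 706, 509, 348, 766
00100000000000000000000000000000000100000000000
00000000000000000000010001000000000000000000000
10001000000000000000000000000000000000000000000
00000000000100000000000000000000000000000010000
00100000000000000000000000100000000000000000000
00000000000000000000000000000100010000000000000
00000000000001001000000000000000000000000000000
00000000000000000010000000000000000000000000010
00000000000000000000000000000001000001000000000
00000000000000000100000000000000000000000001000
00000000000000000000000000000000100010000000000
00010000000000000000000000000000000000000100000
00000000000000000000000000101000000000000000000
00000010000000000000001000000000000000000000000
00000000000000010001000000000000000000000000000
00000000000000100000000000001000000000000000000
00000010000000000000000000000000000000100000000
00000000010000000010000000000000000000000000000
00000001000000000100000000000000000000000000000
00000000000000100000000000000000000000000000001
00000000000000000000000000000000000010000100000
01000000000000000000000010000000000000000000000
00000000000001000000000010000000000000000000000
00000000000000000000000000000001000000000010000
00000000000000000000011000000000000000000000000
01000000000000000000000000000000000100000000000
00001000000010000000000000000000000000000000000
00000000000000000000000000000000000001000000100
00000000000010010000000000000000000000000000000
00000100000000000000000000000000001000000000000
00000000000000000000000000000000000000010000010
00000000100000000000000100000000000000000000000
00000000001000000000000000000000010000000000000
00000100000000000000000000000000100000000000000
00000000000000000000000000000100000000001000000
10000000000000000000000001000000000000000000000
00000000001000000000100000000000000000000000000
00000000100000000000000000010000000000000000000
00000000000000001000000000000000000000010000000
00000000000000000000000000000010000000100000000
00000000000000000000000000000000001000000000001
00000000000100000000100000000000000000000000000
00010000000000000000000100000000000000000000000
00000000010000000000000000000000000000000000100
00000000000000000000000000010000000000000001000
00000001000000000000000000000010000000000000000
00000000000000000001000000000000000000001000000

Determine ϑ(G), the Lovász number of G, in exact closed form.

N(272) = {380, 544}, |N(272)| = 2.
Vertex 882 has 2 neighbors: 816, 334.
N(330) = {996, 236}, |N(330)| = 2.
deg(913) = 2; N(913) = {174, 397}.
47-vertex 2-regular graph: the odd cycle C_{47}.
The 24 distinct eigenvalues: [2.0, 1.982155, 1.928938, 1.8413, 1.720803, 1.569599, 1.390385, 1.186359, 0.961164, 0.718816, 0.46364, 0.200191, -0.06683, -0.332659, -0.592551, -0.84187, -1.076165, -1.291256, -1.483304, -1.648883, -1.785038, -1.889338, -1.959923, -1.995534].
ϑ = −N·λ_min/(λ_max−λ_min) = −47·(-2*cos(pi/47))/(2−(-2*cos(pi/47))) = 47*cos(pi/47)/(cos(pi/47) + 1).
= 23.4737315… (decimal).
Check 23 ≤ 47*cos(pi/47)/(cos(pi/47) + 1) ≤ 24: both strict.

47*cos(pi/47)/(cos(pi/47) + 1)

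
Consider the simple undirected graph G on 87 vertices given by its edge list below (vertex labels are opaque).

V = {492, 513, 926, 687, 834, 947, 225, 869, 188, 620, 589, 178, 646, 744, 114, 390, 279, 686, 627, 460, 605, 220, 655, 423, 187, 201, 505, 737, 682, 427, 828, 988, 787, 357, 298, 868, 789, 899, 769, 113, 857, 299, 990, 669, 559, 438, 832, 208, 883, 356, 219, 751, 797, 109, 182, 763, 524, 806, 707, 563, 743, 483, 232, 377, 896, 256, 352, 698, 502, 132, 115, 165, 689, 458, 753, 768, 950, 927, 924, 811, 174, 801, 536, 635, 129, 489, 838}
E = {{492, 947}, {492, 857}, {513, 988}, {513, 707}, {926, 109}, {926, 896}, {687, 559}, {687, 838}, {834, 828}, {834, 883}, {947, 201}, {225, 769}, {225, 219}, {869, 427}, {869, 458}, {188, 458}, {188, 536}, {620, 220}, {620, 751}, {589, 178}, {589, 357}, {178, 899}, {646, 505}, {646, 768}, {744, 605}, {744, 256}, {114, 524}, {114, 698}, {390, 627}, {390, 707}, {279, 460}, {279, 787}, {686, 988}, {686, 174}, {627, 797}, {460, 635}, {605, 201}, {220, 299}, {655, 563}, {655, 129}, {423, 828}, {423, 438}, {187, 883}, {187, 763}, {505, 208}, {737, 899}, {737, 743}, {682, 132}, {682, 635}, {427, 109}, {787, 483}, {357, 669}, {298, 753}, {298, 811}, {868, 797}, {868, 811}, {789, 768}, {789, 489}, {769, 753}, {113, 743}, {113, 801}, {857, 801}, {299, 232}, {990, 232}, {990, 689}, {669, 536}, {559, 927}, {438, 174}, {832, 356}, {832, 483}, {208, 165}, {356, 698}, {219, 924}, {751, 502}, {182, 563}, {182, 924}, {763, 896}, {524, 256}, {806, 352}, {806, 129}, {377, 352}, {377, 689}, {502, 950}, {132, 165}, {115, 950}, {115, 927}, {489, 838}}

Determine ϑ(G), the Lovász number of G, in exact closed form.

87*cos(pi/87)/(cos(pi/87) + 1)

deg(219) = 2; N(219) = {225, 924}.
deg(947) = 2; N(947) = {492, 201}.
deg(279) = 2; N(279) = {460, 787}.
Vertex 687 has 2 neighbors: 559, 838.
G on 87 vertices is 2-regular; connected 2-regular on 87 ⇒ C_{87}.
A has 44 distinct eigenvalues ≈ [2.0, 1.9948, 1.9792, 1.9532, 1.9171, 1.871, 1.8152, 1.7498, 1.6754, 1.5922, 1.5007, 1.4014, 1.2948, 1.1814, 1.0619, 0.9368, 0.8069, 0.6727, 0.5351, 0.3946, 0.2521, 0.1083, -0.0361, -0.1803, -0.3236, -0.4651, -0.6043, -0.7403, -0.8724, -1.0, -1.1224, -1.2389, -1.349, -1.452, -1.5475, -1.6348, -1.7137, -1.7836, -1.8443, -1.8953, -1.9364, -1.9675, -1.9883, -1.9987].
λ_max=2, λ_min=-2*cos(pi/87); ϑ = −87·λ_min/(λ_max−λ_min) = 87*cos(pi/87)/(cos(pi/87) + 1).
Numerically 43.48581645.
Lovász sandwich 43 ≤ 87*cos(pi/87)/(cos(pi/87) + 1) ≤ 44: both strict.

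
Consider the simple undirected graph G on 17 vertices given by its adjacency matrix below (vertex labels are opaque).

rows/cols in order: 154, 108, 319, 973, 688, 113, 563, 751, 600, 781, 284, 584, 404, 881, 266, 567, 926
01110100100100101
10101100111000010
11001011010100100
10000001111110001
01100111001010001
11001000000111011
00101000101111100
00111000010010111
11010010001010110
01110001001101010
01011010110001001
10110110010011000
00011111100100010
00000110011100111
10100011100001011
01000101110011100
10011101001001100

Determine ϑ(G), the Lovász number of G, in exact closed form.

deg(319) = 8; N(319) = {154, 108, 688, 563, 751, 781, 584, 266}.
N(781) = {108, 319, 973, 751, 284, 584, 881, 567}, |N(781)| = 8.
N(266) = {154, 319, 563, 751, 600, 881, 567, 926}, |N(266)| = 8.
N(154) = {108, 319, 973, 113, 600, 584, 266, 926}, |N(154)| = 8.
Regular of degree 8 on 17 vertices: SR(17,8,3,4) — a Paley graph.
Distinct eigenvalues (to 6 d.p.): [8.0, 1.561553, -2.561553].
With N=17: ϑ(G) = 17·(-(-sqrt(17)/2 - 1/2))/(8−(-sqrt(17)/2 - 1/2)) = sqrt(17).
Numerically 4.1231.

sqrt(17)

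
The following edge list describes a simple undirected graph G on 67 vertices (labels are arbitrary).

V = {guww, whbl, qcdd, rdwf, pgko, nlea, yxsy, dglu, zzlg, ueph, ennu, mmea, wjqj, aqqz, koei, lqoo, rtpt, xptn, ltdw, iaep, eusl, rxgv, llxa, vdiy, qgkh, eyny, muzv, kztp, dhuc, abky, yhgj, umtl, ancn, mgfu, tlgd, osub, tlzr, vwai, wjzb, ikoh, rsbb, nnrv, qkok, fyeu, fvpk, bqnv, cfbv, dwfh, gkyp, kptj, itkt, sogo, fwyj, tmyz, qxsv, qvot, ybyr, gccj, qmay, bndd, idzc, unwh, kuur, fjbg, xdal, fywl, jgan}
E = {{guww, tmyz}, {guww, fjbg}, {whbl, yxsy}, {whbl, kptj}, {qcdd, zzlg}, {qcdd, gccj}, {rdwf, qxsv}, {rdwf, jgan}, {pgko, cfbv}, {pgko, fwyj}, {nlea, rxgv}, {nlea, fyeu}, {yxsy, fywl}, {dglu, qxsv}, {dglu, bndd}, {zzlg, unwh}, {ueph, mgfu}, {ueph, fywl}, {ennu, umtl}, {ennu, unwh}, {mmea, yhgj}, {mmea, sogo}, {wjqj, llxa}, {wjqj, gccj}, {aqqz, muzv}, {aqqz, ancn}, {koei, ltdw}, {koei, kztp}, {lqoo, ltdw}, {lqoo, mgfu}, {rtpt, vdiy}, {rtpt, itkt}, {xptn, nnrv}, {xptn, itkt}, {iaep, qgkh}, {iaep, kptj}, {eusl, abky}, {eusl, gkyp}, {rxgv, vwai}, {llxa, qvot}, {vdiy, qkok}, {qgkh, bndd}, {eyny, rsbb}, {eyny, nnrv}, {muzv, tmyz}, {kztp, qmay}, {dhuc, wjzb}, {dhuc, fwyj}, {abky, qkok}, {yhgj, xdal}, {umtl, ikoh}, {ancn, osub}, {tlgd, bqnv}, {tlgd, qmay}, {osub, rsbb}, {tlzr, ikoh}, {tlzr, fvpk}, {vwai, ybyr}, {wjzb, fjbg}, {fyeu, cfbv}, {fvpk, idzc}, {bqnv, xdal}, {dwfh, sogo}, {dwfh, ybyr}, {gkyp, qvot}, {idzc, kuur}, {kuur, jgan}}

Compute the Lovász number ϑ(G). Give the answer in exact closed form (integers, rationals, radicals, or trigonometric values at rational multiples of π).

Vertex rxgv has 2 neighbors: nlea, vwai.
N(mmea) = {yhgj, sogo}, |N(mmea)| = 2.
deg(jgan) = 2; N(jgan) = {rdwf, kuur}.
N(itkt) = {rtpt, xptn}, |N(itkt)| = 2.
Every vertex has degree 2 (N=67); a single 67-cycle (edge-transitive).
A has 34 distinct eigenvalues ≈ [2.0, 1.991212, 1.964925, 1.92137, 1.860931, 1.784137, 1.691664, 1.584325, 1.463063, 1.328943, 1.183144, 1.026948, 0.861727, 0.688934, 0.510086, 0.326755, 0.140552, -0.046885, -0.233911, -0.418881, -0.600169, -0.776184, -0.945377, -1.106262, -1.257426, -1.397539, -1.52537, -1.639797, -1.739813, -1.824539, -1.893231, -1.945286, -1.980245, -1.997802].
With N=67: ϑ(G) = 67·(-(-1)*2*cos(pi/67))/(2−(-2*cos(pi/67))) = 67*cos(pi/67)/(cos(pi/67) + 1).
ϑ(G) ≈ 33.48158.
α=33, χ(Ḡ)=34; ϑ=67*cos(pi/67)/(cos(pi/67) + 1) lies between (both strict).

67*cos(pi/67)/(cos(pi/67) + 1)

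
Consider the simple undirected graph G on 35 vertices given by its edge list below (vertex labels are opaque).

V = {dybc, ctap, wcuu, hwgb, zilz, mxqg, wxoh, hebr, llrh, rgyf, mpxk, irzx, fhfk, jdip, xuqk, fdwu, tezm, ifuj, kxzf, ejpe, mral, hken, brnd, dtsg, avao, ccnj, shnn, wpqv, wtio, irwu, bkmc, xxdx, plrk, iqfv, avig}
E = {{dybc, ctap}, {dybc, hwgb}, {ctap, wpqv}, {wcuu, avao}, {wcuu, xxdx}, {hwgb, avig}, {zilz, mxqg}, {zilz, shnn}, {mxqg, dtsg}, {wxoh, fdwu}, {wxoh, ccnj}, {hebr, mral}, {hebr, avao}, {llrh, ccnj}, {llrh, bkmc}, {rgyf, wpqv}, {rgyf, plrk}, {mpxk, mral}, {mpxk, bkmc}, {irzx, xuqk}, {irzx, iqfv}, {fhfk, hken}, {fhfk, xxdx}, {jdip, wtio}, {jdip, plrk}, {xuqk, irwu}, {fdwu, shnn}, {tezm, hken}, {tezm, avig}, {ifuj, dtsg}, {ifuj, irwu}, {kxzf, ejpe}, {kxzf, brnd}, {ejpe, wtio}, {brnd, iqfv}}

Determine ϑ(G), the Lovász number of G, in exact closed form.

deg(mral) = 2; N(mral) = {hebr, mpxk}.
Vertex shnn has 2 neighbors: zilz, fdwu.
N(hebr) = {mral, avao}, |N(hebr)| = 2.
deg(fdwu) = 2; N(fdwu) = {wxoh, shnn}.
35-vertex 2-regular graph: the odd cycle C_{35}.
A has 18 distinct eigenvalues ≈ [2.0, 1.96786, 1.87247, 1.7169, 1.50614, 1.24698, 0.94774, 0.61803, 0.26847, -0.08973, -0.44504, -0.78605, -1.10179, -1.38213, -1.61803, -1.80194, -1.92793, -1.99195].
−35·(-2*cos(pi/35)) / ((2)−(-2*cos(pi/35))) = 35*cos(pi/35)/(cos(pi/35) + 1) = ϑ(G).
Numerically 17.4647.
Sandwich: α(G)=17 ≤ ϑ(G)=35*cos(pi/35)/(cos(pi/35) + 1) ≤ χ(Ḡ)=18 (both strict).

35*cos(pi/35)/(cos(pi/35) + 1)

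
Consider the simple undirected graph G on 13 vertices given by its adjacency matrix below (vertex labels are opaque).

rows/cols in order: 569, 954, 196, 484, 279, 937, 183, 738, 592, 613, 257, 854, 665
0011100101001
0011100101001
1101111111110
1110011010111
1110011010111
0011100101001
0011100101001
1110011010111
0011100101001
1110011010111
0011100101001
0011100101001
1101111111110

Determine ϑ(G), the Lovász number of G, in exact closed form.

deg(484) = 9; N(484) = {569, 954, 196, 937, 183, 592, 257, 854, 665}.
Vertex 954 has 6 neighbors: 196, 484, 279, 738, 613, 665.
Vertex 183 has 6 neighbors: 196, 484, 279, 738, 613, 665.
N(665) = {569, 954, 484, 279, 937, 183, 738, 592, 613, 257, 854}, |N(665)| = 11.
3 parts of sizes [7, 4, 2]; α(G) = 7 = ϑ (perfect).
≈ 7.000000 (to 6 d.p.).
Lovász sandwich 7 ≤ 7 ≤ 7: collapsed.

7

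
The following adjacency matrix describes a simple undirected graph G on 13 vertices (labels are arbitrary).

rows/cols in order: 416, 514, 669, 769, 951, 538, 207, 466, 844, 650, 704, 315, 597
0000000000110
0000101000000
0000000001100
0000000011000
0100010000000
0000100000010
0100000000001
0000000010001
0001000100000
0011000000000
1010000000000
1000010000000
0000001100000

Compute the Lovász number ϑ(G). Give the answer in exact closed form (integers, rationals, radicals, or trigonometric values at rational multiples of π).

Vertex 514 has 2 neighbors: 951, 207.
Vertex 951 has 2 neighbors: 514, 538.
Vertex 669 has 2 neighbors: 650, 704.
Vertex 466 has 2 neighbors: 844, 597.
Regular of degree 2 on 13 vertices: this is C_{13}, the 13-cycle.
Distinct eigenvalues (to 5 d.p.): [2.0, 1.77091, 1.13613, 0.24107, -0.70921, -1.49702, -1.94188].
Lovász: ϑ = −13(-2*cos(pi/13))/(2+-(-1)*2*cos(pi/13)) = 13*cos(pi/13)/(cos(pi/13) + 1).
Numerically 6.4042.
Sandwich: α(G)=6 ≤ ϑ(G)=13*cos(pi/13)/(cos(pi/13) + 1) ≤ χ(Ḡ)=7 (both strict).

13*cos(pi/13)/(cos(pi/13) + 1)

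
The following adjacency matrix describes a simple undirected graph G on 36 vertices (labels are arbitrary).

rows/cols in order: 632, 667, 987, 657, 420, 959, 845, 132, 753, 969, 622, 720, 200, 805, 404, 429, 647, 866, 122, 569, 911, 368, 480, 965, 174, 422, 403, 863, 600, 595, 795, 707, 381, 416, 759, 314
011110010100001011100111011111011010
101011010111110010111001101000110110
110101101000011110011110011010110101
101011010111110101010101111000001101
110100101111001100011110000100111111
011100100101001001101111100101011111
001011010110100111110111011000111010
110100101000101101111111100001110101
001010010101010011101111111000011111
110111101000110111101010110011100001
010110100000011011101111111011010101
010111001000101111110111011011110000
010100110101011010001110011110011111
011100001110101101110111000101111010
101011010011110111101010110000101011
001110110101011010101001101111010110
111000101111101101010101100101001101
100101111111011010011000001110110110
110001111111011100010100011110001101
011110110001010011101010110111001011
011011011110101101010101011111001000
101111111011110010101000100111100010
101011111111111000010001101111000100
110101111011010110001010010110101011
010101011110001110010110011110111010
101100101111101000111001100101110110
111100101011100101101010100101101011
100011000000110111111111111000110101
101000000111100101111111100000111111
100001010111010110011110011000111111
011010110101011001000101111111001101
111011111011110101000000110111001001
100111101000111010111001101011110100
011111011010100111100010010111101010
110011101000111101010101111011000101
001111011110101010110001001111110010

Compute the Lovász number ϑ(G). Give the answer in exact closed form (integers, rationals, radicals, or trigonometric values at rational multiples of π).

8

deg(368) = 21; N(368) = {632, 987, 657, 420, 959, 845, 132, 753, 622, 720, 200, 805, 647, 122, 911, 174, 863, 600, 595, 795, 759}.
Vertex 959 has 21 neighbors: 667, 987, 657, 845, 969, 720, 404, 866, 122, 911, 368, 480, 965, 174, 863, 595, 707, 381, 416, 759, 314.
N(622) = {667, 657, 420, 845, 805, 404, 647, 866, 122, 911, 368, 480, 965, 174, 422, 403, 600, 595, 707, 416, 314}, |N(622)| = 21.
Vertex 569 has 21 neighbors: 667, 987, 657, 420, 845, 132, 720, 805, 647, 866, 122, 911, 480, 174, 422, 863, 600, 595, 381, 759, 314.
36-vertex 21-regular graph: Kneser-type, 2-subsets of [9].
spec(A) ≈ [21.0, 1.0, -6.0] (distinct, 3 d.p.).
Lovász: ϑ = −36(-6)/(21+-1*(-6)) = 8.
ϑ(G) ≈ 8.000000000.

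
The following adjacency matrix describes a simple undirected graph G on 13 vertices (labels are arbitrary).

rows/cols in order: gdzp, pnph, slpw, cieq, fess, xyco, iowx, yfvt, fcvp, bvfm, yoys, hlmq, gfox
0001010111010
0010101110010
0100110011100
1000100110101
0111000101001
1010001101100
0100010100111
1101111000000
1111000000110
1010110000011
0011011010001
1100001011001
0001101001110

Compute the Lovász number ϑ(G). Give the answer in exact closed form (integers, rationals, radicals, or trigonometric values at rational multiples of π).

sqrt(13)

N(gfox) = {cieq, fess, iowx, bvfm, yoys, hlmq}, |N(gfox)| = 6.
Vertex iowx has 6 neighbors: pnph, xyco, yfvt, yoys, hlmq, gfox.
deg(slpw) = 6; N(slpw) = {pnph, fess, xyco, fcvp, bvfm, yoys}.
N(bvfm) = {gdzp, slpw, fess, xyco, hlmq, gfox}, |N(bvfm)| = 6.
G on 13 vertices is 6-regular; Paley(13): SR with (k,λ,μ)=(6,2,3).
The 3 distinct eigenvalues: [6.0, 1.3028, -2.3028].
Lovász (edge-transitive): ϑ = −13·(-sqrt(13)/2 - 1/2)/((6)−(-sqrt(13)/2 - 1/2)) = sqrt(13).
≈ 3.605551 (to 6 d.p.).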